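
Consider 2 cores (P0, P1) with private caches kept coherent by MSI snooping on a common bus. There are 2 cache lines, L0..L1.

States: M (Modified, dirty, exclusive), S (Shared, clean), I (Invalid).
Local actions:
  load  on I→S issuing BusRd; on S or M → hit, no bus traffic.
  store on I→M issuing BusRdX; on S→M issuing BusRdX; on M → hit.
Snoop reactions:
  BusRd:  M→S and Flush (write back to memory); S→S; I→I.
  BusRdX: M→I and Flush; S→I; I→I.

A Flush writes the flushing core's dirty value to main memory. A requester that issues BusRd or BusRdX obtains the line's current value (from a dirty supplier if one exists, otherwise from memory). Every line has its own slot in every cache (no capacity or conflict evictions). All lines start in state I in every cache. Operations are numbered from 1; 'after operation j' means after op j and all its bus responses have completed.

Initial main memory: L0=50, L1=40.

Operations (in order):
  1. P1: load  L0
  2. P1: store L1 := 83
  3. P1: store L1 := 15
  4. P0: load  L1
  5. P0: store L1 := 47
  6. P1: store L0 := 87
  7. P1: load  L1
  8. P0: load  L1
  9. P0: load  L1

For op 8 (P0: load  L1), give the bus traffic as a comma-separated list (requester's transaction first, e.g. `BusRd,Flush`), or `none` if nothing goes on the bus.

step 1: P1: load  L0  ⟶  IS  (L0)  txn=BusRd  M[L0]=50
step 2: P1: store L1 := 83  ⟶  IM  (L1)  txn=BusRdX  M[L1]=40
step 3: P1: store L1 := 15  ⟶  IM  (L1)  txn=∅  M[L1]=40
step 4: P0: load  L1  ⟶  SS  (L1)  txn=BusRd+Flush  M[L1]=15
step 5: P0: store L1 := 47  ⟶  MI  (L1)  txn=BusRdX  M[L1]=15
step 6: P1: store L0 := 87  ⟶  IM  (L0)  txn=BusRdX  M[L0]=50
step 7: P1: load  L1  ⟶  SS  (L1)  txn=BusRd+Flush  M[L1]=47
step 8: P0: load  L1  ⟶  SS  (L1)  txn=∅  M[L1]=47
step 9: P0: load  L1  ⟶  SS  (L1)  txn=∅  M[L1]=47

bus = none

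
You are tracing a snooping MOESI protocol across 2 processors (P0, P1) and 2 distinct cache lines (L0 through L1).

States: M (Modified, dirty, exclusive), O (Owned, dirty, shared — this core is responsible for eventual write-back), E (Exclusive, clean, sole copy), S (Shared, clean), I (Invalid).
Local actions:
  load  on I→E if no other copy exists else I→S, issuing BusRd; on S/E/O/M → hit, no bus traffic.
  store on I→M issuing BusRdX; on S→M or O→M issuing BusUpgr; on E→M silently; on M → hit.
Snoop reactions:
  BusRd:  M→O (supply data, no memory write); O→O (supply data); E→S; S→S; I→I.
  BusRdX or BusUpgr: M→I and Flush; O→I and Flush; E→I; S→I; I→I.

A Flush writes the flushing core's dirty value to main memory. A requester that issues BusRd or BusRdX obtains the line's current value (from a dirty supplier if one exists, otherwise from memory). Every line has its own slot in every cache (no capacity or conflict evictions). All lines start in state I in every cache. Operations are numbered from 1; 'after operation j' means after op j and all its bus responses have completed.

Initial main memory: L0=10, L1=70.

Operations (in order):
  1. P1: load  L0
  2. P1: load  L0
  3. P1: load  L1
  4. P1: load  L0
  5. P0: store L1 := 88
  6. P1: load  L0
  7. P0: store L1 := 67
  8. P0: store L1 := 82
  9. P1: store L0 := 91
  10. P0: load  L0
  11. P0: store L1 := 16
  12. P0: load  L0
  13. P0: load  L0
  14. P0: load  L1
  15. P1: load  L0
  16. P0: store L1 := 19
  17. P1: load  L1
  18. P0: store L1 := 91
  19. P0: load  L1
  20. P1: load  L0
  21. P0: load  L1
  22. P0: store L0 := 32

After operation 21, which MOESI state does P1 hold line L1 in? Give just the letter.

[1] P1: load  L0 | P0:I, P1:E(10) | bus: BusRd
[2] P1: load  L0 | P0:I, P1:E(10) | bus: none
[3] P1: load  L1 | P0:I, P1:E(70) | bus: BusRd
[4] P1: load  L0 | P0:I, P1:E(10) | bus: none
[5] P0: store L1 := 88 | P0:M(88), P1:I | bus: BusRdX
[6] P1: load  L0 | P0:I, P1:E(10) | bus: none
[7] P0: store L1 := 67 | P0:M(67), P1:I | bus: none
[8] P0: store L1 := 82 | P0:M(82), P1:I | bus: none
[9] P1: store L0 := 91 | P0:I, P1:M(91) | bus: none
[10] P0: load  L0 | P0:S(91), P1:O(91) | bus: BusRd
[11] P0: store L1 := 16 | P0:M(16), P1:I | bus: none
[12] P0: load  L0 | P0:S(91), P1:O(91) | bus: none
[13] P0: load  L0 | P0:S(91), P1:O(91) | bus: none
[14] P0: load  L1 | P0:M(16), P1:I | bus: none
[15] P1: load  L0 | P0:S(91), P1:O(91) | bus: none
[16] P0: store L1 := 19 | P0:M(19), P1:I | bus: none
[17] P1: load  L1 | P0:O(19), P1:S(19) | bus: BusRd
[18] P0: store L1 := 91 | P0:M(91), P1:I | bus: BusUpgr
[19] P0: load  L1 | P0:M(91), P1:I | bus: none
[20] P1: load  L0 | P0:S(91), P1:O(91) | bus: none
[21] P0: load  L1 | P0:M(91), P1:I | bus: none
[22] P0: store L0 := 32 | P0:M(32), P1:I | bus: BusUpgr,Flush

state = I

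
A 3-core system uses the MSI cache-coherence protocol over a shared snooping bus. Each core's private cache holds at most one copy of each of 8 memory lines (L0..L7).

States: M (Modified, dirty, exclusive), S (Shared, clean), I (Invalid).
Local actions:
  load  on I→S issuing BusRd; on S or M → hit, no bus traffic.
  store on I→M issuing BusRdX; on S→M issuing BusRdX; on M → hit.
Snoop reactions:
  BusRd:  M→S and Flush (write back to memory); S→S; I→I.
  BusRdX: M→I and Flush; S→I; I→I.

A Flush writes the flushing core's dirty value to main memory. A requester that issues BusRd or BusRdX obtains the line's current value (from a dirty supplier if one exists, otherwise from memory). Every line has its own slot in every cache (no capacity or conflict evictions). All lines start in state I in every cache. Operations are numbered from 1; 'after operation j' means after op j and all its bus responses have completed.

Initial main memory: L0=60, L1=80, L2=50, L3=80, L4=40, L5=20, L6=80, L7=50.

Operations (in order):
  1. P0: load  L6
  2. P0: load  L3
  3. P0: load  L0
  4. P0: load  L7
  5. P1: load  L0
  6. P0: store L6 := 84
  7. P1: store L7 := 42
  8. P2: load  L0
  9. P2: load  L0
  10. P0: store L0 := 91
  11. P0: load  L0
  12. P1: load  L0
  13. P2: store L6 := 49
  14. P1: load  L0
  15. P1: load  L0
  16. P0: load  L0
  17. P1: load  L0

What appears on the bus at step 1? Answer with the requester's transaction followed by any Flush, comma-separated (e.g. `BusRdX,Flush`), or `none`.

bus = BusRd

[1] P0: load  L6 | P0:S(80), P1:I, P2:I | bus: BusRd
[2] P0: load  L3 | P0:S(80), P1:I, P2:I | bus: BusRd
[3] P0: load  L0 | P0:S(60), P1:I, P2:I | bus: BusRd
[4] P0: load  L7 | P0:S(50), P1:I, P2:I | bus: BusRd
[5] P1: load  L0 | P0:S(60), P1:S(60), P2:I | bus: BusRd
[6] P0: store L6 := 84 | P0:M(84), P1:I, P2:I | bus: BusRdX
[7] P1: store L7 := 42 | P0:I, P1:M(42), P2:I | bus: BusRdX
[8] P2: load  L0 | P0:S(60), P1:S(60), P2:S(60) | bus: BusRd
[9] P2: load  L0 | P0:S(60), P1:S(60), P2:S(60) | bus: none
[10] P0: store L0 := 91 | P0:M(91), P1:I, P2:I | bus: BusRdX
[11] P0: load  L0 | P0:M(91), P1:I, P2:I | bus: none
[12] P1: load  L0 | P0:S(91), P1:S(91), P2:I | bus: BusRd,Flush
[13] P2: store L6 := 49 | P0:I, P1:I, P2:M(49) | bus: BusRdX,Flush
[14] P1: load  L0 | P0:S(91), P1:S(91), P2:I | bus: none
[15] P1: load  L0 | P0:S(91), P1:S(91), P2:I | bus: none
[16] P0: load  L0 | P0:S(91), P1:S(91), P2:I | bus: none
[17] P1: load  L0 | P0:S(91), P1:S(91), P2:I | bus: none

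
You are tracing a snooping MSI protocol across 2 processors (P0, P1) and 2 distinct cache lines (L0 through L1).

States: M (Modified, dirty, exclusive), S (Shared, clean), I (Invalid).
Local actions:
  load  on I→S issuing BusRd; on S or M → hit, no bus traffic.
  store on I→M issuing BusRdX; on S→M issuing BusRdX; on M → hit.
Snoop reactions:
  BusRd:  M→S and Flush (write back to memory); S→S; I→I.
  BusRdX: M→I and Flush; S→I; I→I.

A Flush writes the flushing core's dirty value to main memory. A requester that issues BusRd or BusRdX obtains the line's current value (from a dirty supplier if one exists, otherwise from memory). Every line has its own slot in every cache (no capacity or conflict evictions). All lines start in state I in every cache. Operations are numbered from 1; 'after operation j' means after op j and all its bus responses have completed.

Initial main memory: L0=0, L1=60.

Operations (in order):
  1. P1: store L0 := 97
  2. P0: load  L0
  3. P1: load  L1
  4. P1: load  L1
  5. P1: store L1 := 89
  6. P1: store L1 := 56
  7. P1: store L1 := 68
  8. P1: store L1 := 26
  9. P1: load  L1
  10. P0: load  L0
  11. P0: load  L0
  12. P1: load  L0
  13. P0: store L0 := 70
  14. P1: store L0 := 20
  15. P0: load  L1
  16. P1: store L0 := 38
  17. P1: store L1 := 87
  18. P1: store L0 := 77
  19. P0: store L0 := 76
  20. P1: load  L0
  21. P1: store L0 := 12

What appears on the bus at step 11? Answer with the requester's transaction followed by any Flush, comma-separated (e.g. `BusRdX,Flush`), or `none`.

bus = none

  op1 P1: store L0 := 97 → I/M on L0; bus BusRdX; mem=0
  op2 P0: load  L0 → S/S on L0; bus BusRd Flush; mem=97
  op3 P1: load  L1 → I/S on L1; bus BusRd; mem=60
  op4 P1: load  L1 → I/S on L1; bus (none); mem=60
  op5 P1: store L1 := 89 → I/M on L1; bus BusRdX; mem=60
  op6 P1: store L1 := 56 → I/M on L1; bus (none); mem=60
  op7 P1: store L1 := 68 → I/M on L1; bus (none); mem=60
  op8 P1: store L1 := 26 → I/M on L1; bus (none); mem=60
  op9 P1: load  L1 → I/M on L1; bus (none); mem=60
  op10 P0: load  L0 → S/S on L0; bus (none); mem=97
  op11 P0: load  L0 → S/S on L0; bus (none); mem=97
  op12 P1: load  L0 → S/S on L0; bus (none); mem=97
  op13 P0: store L0 := 70 → M/I on L0; bus BusRdX; mem=97
  op14 P1: store L0 := 20 → I/M on L0; bus BusRdX Flush; mem=70
  op15 P0: load  L1 → S/S on L1; bus BusRd Flush; mem=26
  op16 P1: store L0 := 38 → I/M on L0; bus (none); mem=70
  op17 P1: store L1 := 87 → I/M on L1; bus BusRdX; mem=26
  op18 P1: store L0 := 77 → I/M on L0; bus (none); mem=70
  op19 P0: store L0 := 76 → M/I on L0; bus BusRdX Flush; mem=77
  op20 P1: load  L0 → S/S on L0; bus BusRd Flush; mem=76
  op21 P1: store L0 := 12 → I/M on L0; bus BusRdX; mem=76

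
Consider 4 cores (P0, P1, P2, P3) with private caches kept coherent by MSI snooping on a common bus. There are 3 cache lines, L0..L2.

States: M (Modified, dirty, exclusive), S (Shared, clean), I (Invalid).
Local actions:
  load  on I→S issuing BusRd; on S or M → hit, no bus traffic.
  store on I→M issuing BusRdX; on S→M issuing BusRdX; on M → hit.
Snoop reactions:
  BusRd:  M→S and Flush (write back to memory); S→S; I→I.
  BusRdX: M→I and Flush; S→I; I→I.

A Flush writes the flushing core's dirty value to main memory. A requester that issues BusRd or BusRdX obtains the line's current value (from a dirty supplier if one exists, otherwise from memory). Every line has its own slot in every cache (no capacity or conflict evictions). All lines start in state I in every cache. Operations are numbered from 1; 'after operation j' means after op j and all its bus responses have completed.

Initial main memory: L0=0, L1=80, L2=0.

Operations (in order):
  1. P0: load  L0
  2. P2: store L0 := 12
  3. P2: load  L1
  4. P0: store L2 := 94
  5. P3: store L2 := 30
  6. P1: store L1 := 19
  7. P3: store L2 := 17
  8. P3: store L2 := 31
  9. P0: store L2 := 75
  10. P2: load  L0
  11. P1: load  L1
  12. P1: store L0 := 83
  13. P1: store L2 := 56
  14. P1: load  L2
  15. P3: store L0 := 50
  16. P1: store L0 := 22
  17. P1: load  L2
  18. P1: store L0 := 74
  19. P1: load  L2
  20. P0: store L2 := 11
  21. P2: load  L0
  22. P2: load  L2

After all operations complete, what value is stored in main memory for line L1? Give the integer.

memory[L1] = 80

step 1: P0: load  L0  ⟶  SIII  (L0)  txn=BusRd  M[L0]=0
step 2: P2: store L0 := 12  ⟶  IIMI  (L0)  txn=BusRdX  M[L0]=0
step 3: P2: load  L1  ⟶  IISI  (L1)  txn=BusRd  M[L1]=80
step 4: P0: store L2 := 94  ⟶  MIII  (L2)  txn=BusRdX  M[L2]=0
step 5: P3: store L2 := 30  ⟶  IIIM  (L2)  txn=BusRdX+Flush  M[L2]=94
step 6: P1: store L1 := 19  ⟶  IMII  (L1)  txn=BusRdX  M[L1]=80
step 7: P3: store L2 := 17  ⟶  IIIM  (L2)  txn=∅  M[L2]=94
step 8: P3: store L2 := 31  ⟶  IIIM  (L2)  txn=∅  M[L2]=94
step 9: P0: store L2 := 75  ⟶  MIII  (L2)  txn=BusRdX+Flush  M[L2]=31
step 10: P2: load  L0  ⟶  IIMI  (L0)  txn=∅  M[L0]=0
step 11: P1: load  L1  ⟶  IMII  (L1)  txn=∅  M[L1]=80
step 12: P1: store L0 := 83  ⟶  IMII  (L0)  txn=BusRdX+Flush  M[L0]=12
step 13: P1: store L2 := 56  ⟶  IMII  (L2)  txn=BusRdX+Flush  M[L2]=75
step 14: P1: load  L2  ⟶  IMII  (L2)  txn=∅  M[L2]=75
step 15: P3: store L0 := 50  ⟶  IIIM  (L0)  txn=BusRdX+Flush  M[L0]=83
step 16: P1: store L0 := 22  ⟶  IMII  (L0)  txn=BusRdX+Flush  M[L0]=50
step 17: P1: load  L2  ⟶  IMII  (L2)  txn=∅  M[L2]=75
step 18: P1: store L0 := 74  ⟶  IMII  (L0)  txn=∅  M[L0]=50
step 19: P1: load  L2  ⟶  IMII  (L2)  txn=∅  M[L2]=75
step 20: P0: store L2 := 11  ⟶  MIII  (L2)  txn=BusRdX+Flush  M[L2]=56
step 21: P2: load  L0  ⟶  ISSI  (L0)  txn=BusRd+Flush  M[L0]=74
step 22: P2: load  L2  ⟶  SISI  (L2)  txn=BusRd+Flush  M[L2]=11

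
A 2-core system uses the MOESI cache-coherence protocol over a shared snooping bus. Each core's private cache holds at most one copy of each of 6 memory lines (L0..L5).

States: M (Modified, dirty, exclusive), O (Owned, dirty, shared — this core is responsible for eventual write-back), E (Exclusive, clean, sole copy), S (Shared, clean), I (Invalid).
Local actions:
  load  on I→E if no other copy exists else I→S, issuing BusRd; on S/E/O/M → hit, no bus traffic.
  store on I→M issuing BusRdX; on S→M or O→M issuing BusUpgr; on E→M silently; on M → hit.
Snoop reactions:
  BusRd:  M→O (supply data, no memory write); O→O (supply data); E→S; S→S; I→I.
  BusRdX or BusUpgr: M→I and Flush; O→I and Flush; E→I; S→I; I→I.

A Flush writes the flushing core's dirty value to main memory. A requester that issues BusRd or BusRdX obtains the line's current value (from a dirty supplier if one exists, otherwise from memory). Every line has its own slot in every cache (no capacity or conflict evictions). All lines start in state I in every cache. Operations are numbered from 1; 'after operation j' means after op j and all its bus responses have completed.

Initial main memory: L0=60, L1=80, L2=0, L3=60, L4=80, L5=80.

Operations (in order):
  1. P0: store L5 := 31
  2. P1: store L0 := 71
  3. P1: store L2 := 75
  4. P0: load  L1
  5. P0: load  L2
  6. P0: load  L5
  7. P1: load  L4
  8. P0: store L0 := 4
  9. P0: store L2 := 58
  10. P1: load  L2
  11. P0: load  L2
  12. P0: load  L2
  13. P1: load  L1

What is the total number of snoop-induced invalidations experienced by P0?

[1] P0: store L5 := 31 | P0:M(31), P1:I | bus: BusRdX
[2] P1: store L0 := 71 | P0:I, P1:M(71) | bus: BusRdX
[3] P1: store L2 := 75 | P0:I, P1:M(75) | bus: BusRdX
[4] P0: load  L1 | P0:E(80), P1:I | bus: BusRd
[5] P0: load  L2 | P0:S(75), P1:O(75) | bus: BusRd
[6] P0: load  L5 | P0:M(31), P1:I | bus: none
[7] P1: load  L4 | P0:I, P1:E(80) | bus: BusRd
[8] P0: store L0 := 4 | P0:M(4), P1:I | bus: BusRdX,Flush
[9] P0: store L2 := 58 | P0:M(58), P1:I | bus: BusUpgr,Flush
[10] P1: load  L2 | P0:O(58), P1:S(58) | bus: BusRd
[11] P0: load  L2 | P0:O(58), P1:S(58) | bus: none
[12] P0: load  L2 | P0:O(58), P1:S(58) | bus: none
[13] P1: load  L1 | P0:S(80), P1:S(80) | bus: BusRd

invalidations = 0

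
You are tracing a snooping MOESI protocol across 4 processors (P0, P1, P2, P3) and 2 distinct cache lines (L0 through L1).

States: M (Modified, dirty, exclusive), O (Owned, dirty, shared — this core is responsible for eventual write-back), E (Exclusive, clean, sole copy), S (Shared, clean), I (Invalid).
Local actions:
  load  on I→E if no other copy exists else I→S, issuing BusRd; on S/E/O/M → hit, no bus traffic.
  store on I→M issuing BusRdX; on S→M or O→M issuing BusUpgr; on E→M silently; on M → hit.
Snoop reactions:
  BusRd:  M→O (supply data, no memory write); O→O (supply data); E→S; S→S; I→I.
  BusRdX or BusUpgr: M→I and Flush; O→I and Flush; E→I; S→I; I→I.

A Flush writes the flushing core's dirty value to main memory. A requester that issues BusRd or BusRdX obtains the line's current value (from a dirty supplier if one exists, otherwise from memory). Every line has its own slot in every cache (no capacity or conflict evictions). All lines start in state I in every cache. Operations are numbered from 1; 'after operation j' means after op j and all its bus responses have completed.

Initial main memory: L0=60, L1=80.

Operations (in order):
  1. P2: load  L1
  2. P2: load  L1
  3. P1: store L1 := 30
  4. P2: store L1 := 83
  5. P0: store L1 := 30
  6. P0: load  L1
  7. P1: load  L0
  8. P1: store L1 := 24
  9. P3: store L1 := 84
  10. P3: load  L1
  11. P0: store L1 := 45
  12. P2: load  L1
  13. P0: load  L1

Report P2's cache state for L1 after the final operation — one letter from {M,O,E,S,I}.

state = S

step 1: P2: load  L1  ⟶  IIEI  (L1)  txn=BusRd  M[L1]=80
step 2: P2: load  L1  ⟶  IIEI  (L1)  txn=∅  M[L1]=80
step 3: P1: store L1 := 30  ⟶  IMII  (L1)  txn=BusRdX  M[L1]=80
step 4: P2: store L1 := 83  ⟶  IIMI  (L1)  txn=BusRdX+Flush  M[L1]=30
step 5: P0: store L1 := 30  ⟶  MIII  (L1)  txn=BusRdX+Flush  M[L1]=83
step 6: P0: load  L1  ⟶  MIII  (L1)  txn=∅  M[L1]=83
step 7: P1: load  L0  ⟶  IEII  (L0)  txn=BusRd  M[L0]=60
step 8: P1: store L1 := 24  ⟶  IMII  (L1)  txn=BusRdX+Flush  M[L1]=30
step 9: P3: store L1 := 84  ⟶  IIIM  (L1)  txn=BusRdX+Flush  M[L1]=24
step 10: P3: load  L1  ⟶  IIIM  (L1)  txn=∅  M[L1]=24
step 11: P0: store L1 := 45  ⟶  MIII  (L1)  txn=BusRdX+Flush  M[L1]=84
step 12: P2: load  L1  ⟶  OISI  (L1)  txn=BusRd  M[L1]=84
step 13: P0: load  L1  ⟶  OISI  (L1)  txn=∅  M[L1]=84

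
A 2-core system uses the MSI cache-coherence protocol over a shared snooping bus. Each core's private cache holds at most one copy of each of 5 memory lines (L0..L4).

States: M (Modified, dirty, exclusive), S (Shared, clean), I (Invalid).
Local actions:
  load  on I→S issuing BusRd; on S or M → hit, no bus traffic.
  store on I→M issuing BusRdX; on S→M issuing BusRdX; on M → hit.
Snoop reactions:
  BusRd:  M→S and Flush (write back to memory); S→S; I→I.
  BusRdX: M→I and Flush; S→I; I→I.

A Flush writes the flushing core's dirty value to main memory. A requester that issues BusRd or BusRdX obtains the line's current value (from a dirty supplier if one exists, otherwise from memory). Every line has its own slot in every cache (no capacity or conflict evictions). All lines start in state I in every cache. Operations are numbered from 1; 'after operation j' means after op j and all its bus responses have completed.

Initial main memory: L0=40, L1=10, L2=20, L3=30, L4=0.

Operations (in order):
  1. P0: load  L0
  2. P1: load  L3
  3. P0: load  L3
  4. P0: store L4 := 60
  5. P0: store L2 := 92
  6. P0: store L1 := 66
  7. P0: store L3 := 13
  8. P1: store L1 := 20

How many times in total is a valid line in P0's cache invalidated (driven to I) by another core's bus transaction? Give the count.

invalidations = 1

1. P0: load  L0  bus=[BusRd]  L0: P0=S P1=I  mem[L0]=40
2. P1: load  L3  bus=[BusRd]  L3: P0=I P1=S  mem[L3]=30
3. P0: load  L3  bus=[BusRd]  L3: P0=S P1=S  mem[L3]=30
4. P0: store L4 := 60  bus=[BusRdX]  L4: P0=M P1=I  mem[L4]=0
5. P0: store L2 := 92  bus=[BusRdX]  L2: P0=M P1=I  mem[L2]=20
6. P0: store L1 := 66  bus=[BusRdX]  L1: P0=M P1=I  mem[L1]=10
7. P0: store L3 := 13  bus=[BusRdX]  L3: P0=M P1=I  mem[L3]=30
8. P1: store L1 := 20  bus=[BusRdX,Flush]  L1: P0=I P1=M  mem[L1]=66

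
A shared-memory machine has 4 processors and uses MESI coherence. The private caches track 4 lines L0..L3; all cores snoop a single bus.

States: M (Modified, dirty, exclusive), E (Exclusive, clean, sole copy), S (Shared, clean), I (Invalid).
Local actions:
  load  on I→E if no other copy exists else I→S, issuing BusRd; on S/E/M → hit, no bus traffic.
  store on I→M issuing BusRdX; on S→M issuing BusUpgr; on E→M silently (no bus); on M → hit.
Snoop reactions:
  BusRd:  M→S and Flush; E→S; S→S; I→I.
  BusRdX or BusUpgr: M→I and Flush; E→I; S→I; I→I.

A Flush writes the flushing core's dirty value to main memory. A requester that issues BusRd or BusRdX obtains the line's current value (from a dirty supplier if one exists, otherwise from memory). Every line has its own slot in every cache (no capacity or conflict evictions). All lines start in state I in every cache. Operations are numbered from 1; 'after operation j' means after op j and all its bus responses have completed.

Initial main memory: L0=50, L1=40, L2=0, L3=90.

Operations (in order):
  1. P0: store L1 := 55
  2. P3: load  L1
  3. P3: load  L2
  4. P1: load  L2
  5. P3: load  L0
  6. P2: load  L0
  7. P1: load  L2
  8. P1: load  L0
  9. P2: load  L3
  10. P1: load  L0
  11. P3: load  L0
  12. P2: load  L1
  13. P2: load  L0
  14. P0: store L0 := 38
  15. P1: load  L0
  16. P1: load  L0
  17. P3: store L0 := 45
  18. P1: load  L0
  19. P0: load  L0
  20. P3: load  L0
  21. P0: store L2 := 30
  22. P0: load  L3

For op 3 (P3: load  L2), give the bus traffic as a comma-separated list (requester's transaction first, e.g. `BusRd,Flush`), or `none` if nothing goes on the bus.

bus = BusRd

[1] P0: store L1 := 55 | P0:M(55), P1:I, P2:I, P3:I | bus: BusRdX
[2] P3: load  L1 | P0:S(55), P1:I, P2:I, P3:S(55) | bus: BusRd,Flush
[3] P3: load  L2 | P0:I, P1:I, P2:I, P3:E(0) | bus: BusRd
[4] P1: load  L2 | P0:I, P1:S(0), P2:I, P3:S(0) | bus: BusRd
[5] P3: load  L0 | P0:I, P1:I, P2:I, P3:E(50) | bus: BusRd
[6] P2: load  L0 | P0:I, P1:I, P2:S(50), P3:S(50) | bus: BusRd
[7] P1: load  L2 | P0:I, P1:S(0), P2:I, P3:S(0) | bus: none
[8] P1: load  L0 | P0:I, P1:S(50), P2:S(50), P3:S(50) | bus: BusRd
[9] P2: load  L3 | P0:I, P1:I, P2:E(90), P3:I | bus: BusRd
[10] P1: load  L0 | P0:I, P1:S(50), P2:S(50), P3:S(50) | bus: none
[11] P3: load  L0 | P0:I, P1:S(50), P2:S(50), P3:S(50) | bus: none
[12] P2: load  L1 | P0:S(55), P1:I, P2:S(55), P3:S(55) | bus: BusRd
[13] P2: load  L0 | P0:I, P1:S(50), P2:S(50), P3:S(50) | bus: none
[14] P0: store L0 := 38 | P0:M(38), P1:I, P2:I, P3:I | bus: BusRdX
[15] P1: load  L0 | P0:S(38), P1:S(38), P2:I, P3:I | bus: BusRd,Flush
[16] P1: load  L0 | P0:S(38), P1:S(38), P2:I, P3:I | bus: none
[17] P3: store L0 := 45 | P0:I, P1:I, P2:I, P3:M(45) | bus: BusRdX
[18] P1: load  L0 | P0:I, P1:S(45), P2:I, P3:S(45) | bus: BusRd,Flush
[19] P0: load  L0 | P0:S(45), P1:S(45), P2:I, P3:S(45) | bus: BusRd
[20] P3: load  L0 | P0:S(45), P1:S(45), P2:I, P3:S(45) | bus: none
[21] P0: store L2 := 30 | P0:M(30), P1:I, P2:I, P3:I | bus: BusRdX
[22] P0: load  L3 | P0:S(90), P1:I, P2:S(90), P3:I | bus: BusRd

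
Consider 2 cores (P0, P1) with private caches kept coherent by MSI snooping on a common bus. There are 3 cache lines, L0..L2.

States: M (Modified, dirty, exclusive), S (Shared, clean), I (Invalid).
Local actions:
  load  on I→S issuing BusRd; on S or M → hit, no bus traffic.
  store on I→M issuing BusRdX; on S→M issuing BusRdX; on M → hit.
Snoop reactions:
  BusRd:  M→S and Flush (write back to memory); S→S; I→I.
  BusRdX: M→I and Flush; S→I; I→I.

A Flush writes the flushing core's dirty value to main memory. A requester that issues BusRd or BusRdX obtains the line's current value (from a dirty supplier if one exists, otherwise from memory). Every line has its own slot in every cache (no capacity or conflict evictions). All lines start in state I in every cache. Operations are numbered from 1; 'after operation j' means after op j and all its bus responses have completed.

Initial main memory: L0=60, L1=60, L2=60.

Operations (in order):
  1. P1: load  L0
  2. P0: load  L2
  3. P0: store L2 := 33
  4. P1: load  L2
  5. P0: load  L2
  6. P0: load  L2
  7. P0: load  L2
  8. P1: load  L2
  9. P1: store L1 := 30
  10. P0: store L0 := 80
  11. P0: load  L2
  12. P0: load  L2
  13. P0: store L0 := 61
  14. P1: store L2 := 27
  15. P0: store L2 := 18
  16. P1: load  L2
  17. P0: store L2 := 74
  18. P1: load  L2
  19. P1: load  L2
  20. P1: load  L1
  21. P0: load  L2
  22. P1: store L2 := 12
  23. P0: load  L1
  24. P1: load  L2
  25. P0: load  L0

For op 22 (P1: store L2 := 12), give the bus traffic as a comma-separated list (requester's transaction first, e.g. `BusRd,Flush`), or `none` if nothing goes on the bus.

bus = BusRdX

  op1 P1: load  L0 → I/S on L0; bus BusRd; mem=60
  op2 P0: load  L2 → S/I on L2; bus BusRd; mem=60
  op3 P0: store L2 := 33 → M/I on L2; bus BusRdX; mem=60
  op4 P1: load  L2 → S/S on L2; bus BusRd Flush; mem=33
  op5 P0: load  L2 → S/S on L2; bus (none); mem=33
  op6 P0: load  L2 → S/S on L2; bus (none); mem=33
  op7 P0: load  L2 → S/S on L2; bus (none); mem=33
  op8 P1: load  L2 → S/S on L2; bus (none); mem=33
  op9 P1: store L1 := 30 → I/M on L1; bus BusRdX; mem=60
  op10 P0: store L0 := 80 → M/I on L0; bus BusRdX; mem=60
  op11 P0: load  L2 → S/S on L2; bus (none); mem=33
  op12 P0: load  L2 → S/S on L2; bus (none); mem=33
  op13 P0: store L0 := 61 → M/I on L0; bus (none); mem=60
  op14 P1: store L2 := 27 → I/M on L2; bus BusRdX; mem=33
  op15 P0: store L2 := 18 → M/I on L2; bus BusRdX Flush; mem=27
  op16 P1: load  L2 → S/S on L2; bus BusRd Flush; mem=18
  op17 P0: store L2 := 74 → M/I on L2; bus BusRdX; mem=18
  op18 P1: load  L2 → S/S on L2; bus BusRd Flush; mem=74
  op19 P1: load  L2 → S/S on L2; bus (none); mem=74
  op20 P1: load  L1 → I/M on L1; bus (none); mem=60
  op21 P0: load  L2 → S/S on L2; bus (none); mem=74
  op22 P1: store L2 := 12 → I/M on L2; bus BusRdX; mem=74
  op23 P0: load  L1 → S/S on L1; bus BusRd Flush; mem=30
  op24 P1: load  L2 → I/M on L2; bus (none); mem=74
  op25 P0: load  L0 → M/I on L0; bus (none); mem=60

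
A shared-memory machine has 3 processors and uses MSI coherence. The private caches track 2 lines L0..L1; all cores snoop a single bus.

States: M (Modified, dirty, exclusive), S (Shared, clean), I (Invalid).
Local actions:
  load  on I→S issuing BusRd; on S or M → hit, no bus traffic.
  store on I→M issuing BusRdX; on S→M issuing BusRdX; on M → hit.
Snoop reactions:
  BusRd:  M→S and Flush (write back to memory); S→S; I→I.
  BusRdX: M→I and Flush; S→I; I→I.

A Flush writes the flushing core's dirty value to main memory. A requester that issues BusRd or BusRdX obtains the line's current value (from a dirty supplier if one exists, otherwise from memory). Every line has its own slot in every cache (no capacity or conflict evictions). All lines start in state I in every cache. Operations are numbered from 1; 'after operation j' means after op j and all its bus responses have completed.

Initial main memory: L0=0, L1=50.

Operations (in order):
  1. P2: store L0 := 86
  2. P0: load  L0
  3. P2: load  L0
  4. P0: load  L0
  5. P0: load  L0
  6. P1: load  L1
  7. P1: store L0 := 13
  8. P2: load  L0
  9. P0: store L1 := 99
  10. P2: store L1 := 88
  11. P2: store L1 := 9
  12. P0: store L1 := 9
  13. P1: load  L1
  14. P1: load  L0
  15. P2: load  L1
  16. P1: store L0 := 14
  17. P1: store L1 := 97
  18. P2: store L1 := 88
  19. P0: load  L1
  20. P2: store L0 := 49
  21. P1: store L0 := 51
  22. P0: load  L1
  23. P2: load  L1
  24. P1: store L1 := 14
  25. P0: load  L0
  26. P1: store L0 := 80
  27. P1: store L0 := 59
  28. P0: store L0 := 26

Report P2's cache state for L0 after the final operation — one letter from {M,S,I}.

  op1 P2: store L0 := 86 → I/I/M on L0; bus BusRdX; mem=0
  op2 P0: load  L0 → S/I/S on L0; bus BusRd Flush; mem=86
  op3 P2: load  L0 → S/I/S on L0; bus (none); mem=86
  op4 P0: load  L0 → S/I/S on L0; bus (none); mem=86
  op5 P0: load  L0 → S/I/S on L0; bus (none); mem=86
  op6 P1: load  L1 → I/S/I on L1; bus BusRd; mem=50
  op7 P1: store L0 := 13 → I/M/I on L0; bus BusRdX; mem=86
  op8 P2: load  L0 → I/S/S on L0; bus BusRd Flush; mem=13
  op9 P0: store L1 := 99 → M/I/I on L1; bus BusRdX; mem=50
  op10 P2: store L1 := 88 → I/I/M on L1; bus BusRdX Flush; mem=99
  op11 P2: store L1 := 9 → I/I/M on L1; bus (none); mem=99
  op12 P0: store L1 := 9 → M/I/I on L1; bus BusRdX Flush; mem=9
  op13 P1: load  L1 → S/S/I on L1; bus BusRd Flush; mem=9
  op14 P1: load  L0 → I/S/S on L0; bus (none); mem=13
  op15 P2: load  L1 → S/S/S on L1; bus BusRd; mem=9
  op16 P1: store L0 := 14 → I/M/I on L0; bus BusRdX; mem=13
  op17 P1: store L1 := 97 → I/M/I on L1; bus BusRdX; mem=9
  op18 P2: store L1 := 88 → I/I/M on L1; bus BusRdX Flush; mem=97
  op19 P0: load  L1 → S/I/S on L1; bus BusRd Flush; mem=88
  op20 P2: store L0 := 49 → I/I/M on L0; bus BusRdX Flush; mem=14
  op21 P1: store L0 := 51 → I/M/I on L0; bus BusRdX Flush; mem=49
  op22 P0: load  L1 → S/I/S on L1; bus (none); mem=88
  op23 P2: load  L1 → S/I/S on L1; bus (none); mem=88
  op24 P1: store L1 := 14 → I/M/I on L1; bus BusRdX; mem=88
  op25 P0: load  L0 → S/S/I on L0; bus BusRd Flush; mem=51
  op26 P1: store L0 := 80 → I/M/I on L0; bus BusRdX; mem=51
  op27 P1: store L0 := 59 → I/M/I on L0; bus (none); mem=51
  op28 P0: store L0 := 26 → M/I/I on L0; bus BusRdX Flush; mem=59

state = I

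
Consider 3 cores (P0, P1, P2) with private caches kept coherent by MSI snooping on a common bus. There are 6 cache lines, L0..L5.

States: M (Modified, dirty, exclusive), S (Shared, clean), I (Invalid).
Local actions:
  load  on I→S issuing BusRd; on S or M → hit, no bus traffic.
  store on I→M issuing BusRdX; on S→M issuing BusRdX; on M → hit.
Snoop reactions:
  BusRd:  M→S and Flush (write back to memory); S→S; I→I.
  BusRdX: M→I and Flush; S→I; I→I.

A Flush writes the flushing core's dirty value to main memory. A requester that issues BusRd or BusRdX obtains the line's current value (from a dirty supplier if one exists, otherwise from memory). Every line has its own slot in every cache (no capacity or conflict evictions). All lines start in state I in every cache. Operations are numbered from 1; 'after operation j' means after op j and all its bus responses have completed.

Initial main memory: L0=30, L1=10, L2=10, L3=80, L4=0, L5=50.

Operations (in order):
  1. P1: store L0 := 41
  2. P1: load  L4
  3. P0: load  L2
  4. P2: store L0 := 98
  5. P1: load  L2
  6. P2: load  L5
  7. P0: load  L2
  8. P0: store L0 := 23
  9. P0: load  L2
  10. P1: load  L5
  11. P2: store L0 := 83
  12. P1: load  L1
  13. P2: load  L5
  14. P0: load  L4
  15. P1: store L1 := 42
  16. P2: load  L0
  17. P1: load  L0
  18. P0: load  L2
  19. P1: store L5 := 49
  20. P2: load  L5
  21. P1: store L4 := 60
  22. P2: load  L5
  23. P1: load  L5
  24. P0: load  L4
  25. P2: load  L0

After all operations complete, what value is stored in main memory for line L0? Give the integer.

[1] P1: store L0 := 41 | P0:I, P1:M(41), P2:I | bus: BusRdX
[2] P1: load  L4 | P0:I, P1:S(0), P2:I | bus: BusRd
[3] P0: load  L2 | P0:S(10), P1:I, P2:I | bus: BusRd
[4] P2: store L0 := 98 | P0:I, P1:I, P2:M(98) | bus: BusRdX,Flush
[5] P1: load  L2 | P0:S(10), P1:S(10), P2:I | bus: BusRd
[6] P2: load  L5 | P0:I, P1:I, P2:S(50) | bus: BusRd
[7] P0: load  L2 | P0:S(10), P1:S(10), P2:I | bus: none
[8] P0: store L0 := 23 | P0:M(23), P1:I, P2:I | bus: BusRdX,Flush
[9] P0: load  L2 | P0:S(10), P1:S(10), P2:I | bus: none
[10] P1: load  L5 | P0:I, P1:S(50), P2:S(50) | bus: BusRd
[11] P2: store L0 := 83 | P0:I, P1:I, P2:M(83) | bus: BusRdX,Flush
[12] P1: load  L1 | P0:I, P1:S(10), P2:I | bus: BusRd
[13] P2: load  L5 | P0:I, P1:S(50), P2:S(50) | bus: none
[14] P0: load  L4 | P0:S(0), P1:S(0), P2:I | bus: BusRd
[15] P1: store L1 := 42 | P0:I, P1:M(42), P2:I | bus: BusRdX
[16] P2: load  L0 | P0:I, P1:I, P2:M(83) | bus: none
[17] P1: load  L0 | P0:I, P1:S(83), P2:S(83) | bus: BusRd,Flush
[18] P0: load  L2 | P0:S(10), P1:S(10), P2:I | bus: none
[19] P1: store L5 := 49 | P0:I, P1:M(49), P2:I | bus: BusRdX
[20] P2: load  L5 | P0:I, P1:S(49), P2:S(49) | bus: BusRd,Flush
[21] P1: store L4 := 60 | P0:I, P1:M(60), P2:I | bus: BusRdX
[22] P2: load  L5 | P0:I, P1:S(49), P2:S(49) | bus: none
[23] P1: load  L5 | P0:I, P1:S(49), P2:S(49) | bus: none
[24] P0: load  L4 | P0:S(60), P1:S(60), P2:I | bus: BusRd,Flush
[25] P2: load  L0 | P0:I, P1:S(83), P2:S(83) | bus: none

memory[L0] = 83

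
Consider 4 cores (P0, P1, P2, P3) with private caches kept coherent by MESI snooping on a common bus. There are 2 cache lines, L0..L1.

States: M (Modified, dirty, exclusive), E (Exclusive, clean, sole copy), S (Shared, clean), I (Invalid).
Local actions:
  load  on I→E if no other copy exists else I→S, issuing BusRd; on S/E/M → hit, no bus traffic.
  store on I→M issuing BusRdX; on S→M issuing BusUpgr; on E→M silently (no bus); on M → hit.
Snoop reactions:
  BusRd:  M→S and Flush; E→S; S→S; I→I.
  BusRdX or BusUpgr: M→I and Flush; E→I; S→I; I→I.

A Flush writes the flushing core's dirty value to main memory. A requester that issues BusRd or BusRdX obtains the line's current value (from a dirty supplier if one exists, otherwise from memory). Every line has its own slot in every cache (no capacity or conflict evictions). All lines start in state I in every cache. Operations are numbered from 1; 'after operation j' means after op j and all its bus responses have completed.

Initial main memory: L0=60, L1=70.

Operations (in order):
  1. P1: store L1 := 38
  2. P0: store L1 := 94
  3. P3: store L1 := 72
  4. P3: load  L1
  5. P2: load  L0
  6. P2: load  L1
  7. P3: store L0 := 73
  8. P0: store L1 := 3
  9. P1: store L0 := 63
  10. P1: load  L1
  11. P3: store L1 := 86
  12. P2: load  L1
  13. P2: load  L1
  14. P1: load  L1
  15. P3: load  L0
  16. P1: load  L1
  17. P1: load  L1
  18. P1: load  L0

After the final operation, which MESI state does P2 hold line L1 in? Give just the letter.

  op1 P1: store L1 := 38 → I/M/I/I on L1; bus BusRdX; mem=70
  op2 P0: store L1 := 94 → M/I/I/I on L1; bus BusRdX Flush; mem=38
  op3 P3: store L1 := 72 → I/I/I/M on L1; bus BusRdX Flush; mem=94
  op4 P3: load  L1 → I/I/I/M on L1; bus (none); mem=94
  op5 P2: load  L0 → I/I/E/I on L0; bus BusRd; mem=60
  op6 P2: load  L1 → I/I/S/S on L1; bus BusRd Flush; mem=72
  op7 P3: store L0 := 73 → I/I/I/M on L0; bus BusRdX; mem=60
  op8 P0: store L1 := 3 → M/I/I/I on L1; bus BusRdX; mem=72
  op9 P1: store L0 := 63 → I/M/I/I on L0; bus BusRdX Flush; mem=73
  op10 P1: load  L1 → S/S/I/I on L1; bus BusRd Flush; mem=3
  op11 P3: store L1 := 86 → I/I/I/M on L1; bus BusRdX; mem=3
  op12 P2: load  L1 → I/I/S/S on L1; bus BusRd Flush; mem=86
  op13 P2: load  L1 → I/I/S/S on L1; bus (none); mem=86
  op14 P1: load  L1 → I/S/S/S on L1; bus BusRd; mem=86
  op15 P3: load  L0 → I/S/I/S on L0; bus BusRd Flush; mem=63
  op16 P1: load  L1 → I/S/S/S on L1; bus (none); mem=86
  op17 P1: load  L1 → I/S/S/S on L1; bus (none); mem=86
  op18 P1: load  L0 → I/S/I/S on L0; bus (none); mem=63

state = S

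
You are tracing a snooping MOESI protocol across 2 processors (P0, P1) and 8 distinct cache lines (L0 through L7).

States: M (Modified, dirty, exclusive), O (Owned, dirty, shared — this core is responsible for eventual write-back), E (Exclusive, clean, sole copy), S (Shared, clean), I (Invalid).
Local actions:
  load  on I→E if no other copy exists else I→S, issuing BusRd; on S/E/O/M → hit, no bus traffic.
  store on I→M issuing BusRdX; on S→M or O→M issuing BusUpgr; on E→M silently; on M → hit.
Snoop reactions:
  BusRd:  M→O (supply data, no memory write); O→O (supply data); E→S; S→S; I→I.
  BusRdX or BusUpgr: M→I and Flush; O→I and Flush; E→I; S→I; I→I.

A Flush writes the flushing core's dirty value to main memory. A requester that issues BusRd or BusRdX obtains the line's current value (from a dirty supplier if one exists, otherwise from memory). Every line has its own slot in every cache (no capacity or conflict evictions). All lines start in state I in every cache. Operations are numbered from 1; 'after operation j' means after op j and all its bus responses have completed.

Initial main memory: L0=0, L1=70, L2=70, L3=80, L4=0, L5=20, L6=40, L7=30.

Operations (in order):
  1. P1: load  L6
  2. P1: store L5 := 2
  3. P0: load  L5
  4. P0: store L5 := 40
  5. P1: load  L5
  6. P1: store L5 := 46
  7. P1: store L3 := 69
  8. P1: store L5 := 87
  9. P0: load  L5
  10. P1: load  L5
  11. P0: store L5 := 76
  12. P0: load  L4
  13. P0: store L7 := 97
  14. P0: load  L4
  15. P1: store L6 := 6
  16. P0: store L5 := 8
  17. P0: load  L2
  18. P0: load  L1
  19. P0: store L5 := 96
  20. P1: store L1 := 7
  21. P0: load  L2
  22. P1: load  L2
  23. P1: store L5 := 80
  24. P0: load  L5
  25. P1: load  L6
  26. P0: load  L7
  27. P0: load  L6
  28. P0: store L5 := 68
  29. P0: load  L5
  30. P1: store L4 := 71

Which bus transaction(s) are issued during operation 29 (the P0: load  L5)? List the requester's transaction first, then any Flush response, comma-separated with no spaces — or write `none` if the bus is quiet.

bus = none

  op1 P1: load  L6 → I/E on L6; bus BusRd; mem=40
  op2 P1: store L5 := 2 → I/M on L5; bus BusRdX; mem=20
  op3 P0: load  L5 → S/O on L5; bus BusRd; mem=20
  op4 P0: store L5 := 40 → M/I on L5; bus BusUpgr Flush; mem=2
  op5 P1: load  L5 → O/S on L5; bus BusRd; mem=2
  op6 P1: store L5 := 46 → I/M on L5; bus BusUpgr Flush; mem=40
  op7 P1: store L3 := 69 → I/M on L3; bus BusRdX; mem=80
  op8 P1: store L5 := 87 → I/M on L5; bus (none); mem=40
  op9 P0: load  L5 → S/O on L5; bus BusRd; mem=40
  op10 P1: load  L5 → S/O on L5; bus (none); mem=40
  op11 P0: store L5 := 76 → M/I on L5; bus BusUpgr Flush; mem=87
  op12 P0: load  L4 → E/I on L4; bus BusRd; mem=0
  op13 P0: store L7 := 97 → M/I on L7; bus BusRdX; mem=30
  op14 P0: load  L4 → E/I on L4; bus (none); mem=0
  op15 P1: store L6 := 6 → I/M on L6; bus (none); mem=40
  op16 P0: store L5 := 8 → M/I on L5; bus (none); mem=87
  op17 P0: load  L2 → E/I on L2; bus BusRd; mem=70
  op18 P0: load  L1 → E/I on L1; bus BusRd; mem=70
  op19 P0: store L5 := 96 → M/I on L5; bus (none); mem=87
  op20 P1: store L1 := 7 → I/M on L1; bus BusRdX; mem=70
  op21 P0: load  L2 → E/I on L2; bus (none); mem=70
  op22 P1: load  L2 → S/S on L2; bus BusRd; mem=70
  op23 P1: store L5 := 80 → I/M on L5; bus BusRdX Flush; mem=96
  op24 P0: load  L5 → S/O on L5; bus BusRd; mem=96
  op25 P1: load  L6 → I/M on L6; bus (none); mem=40
  op26 P0: load  L7 → M/I on L7; bus (none); mem=30
  op27 P0: load  L6 → S/O on L6; bus BusRd; mem=40
  op28 P0: store L5 := 68 → M/I on L5; bus BusUpgr Flush; mem=80
  op29 P0: load  L5 → M/I on L5; bus (none); mem=80
  op30 P1: store L4 := 71 → I/M on L4; bus BusRdX; mem=0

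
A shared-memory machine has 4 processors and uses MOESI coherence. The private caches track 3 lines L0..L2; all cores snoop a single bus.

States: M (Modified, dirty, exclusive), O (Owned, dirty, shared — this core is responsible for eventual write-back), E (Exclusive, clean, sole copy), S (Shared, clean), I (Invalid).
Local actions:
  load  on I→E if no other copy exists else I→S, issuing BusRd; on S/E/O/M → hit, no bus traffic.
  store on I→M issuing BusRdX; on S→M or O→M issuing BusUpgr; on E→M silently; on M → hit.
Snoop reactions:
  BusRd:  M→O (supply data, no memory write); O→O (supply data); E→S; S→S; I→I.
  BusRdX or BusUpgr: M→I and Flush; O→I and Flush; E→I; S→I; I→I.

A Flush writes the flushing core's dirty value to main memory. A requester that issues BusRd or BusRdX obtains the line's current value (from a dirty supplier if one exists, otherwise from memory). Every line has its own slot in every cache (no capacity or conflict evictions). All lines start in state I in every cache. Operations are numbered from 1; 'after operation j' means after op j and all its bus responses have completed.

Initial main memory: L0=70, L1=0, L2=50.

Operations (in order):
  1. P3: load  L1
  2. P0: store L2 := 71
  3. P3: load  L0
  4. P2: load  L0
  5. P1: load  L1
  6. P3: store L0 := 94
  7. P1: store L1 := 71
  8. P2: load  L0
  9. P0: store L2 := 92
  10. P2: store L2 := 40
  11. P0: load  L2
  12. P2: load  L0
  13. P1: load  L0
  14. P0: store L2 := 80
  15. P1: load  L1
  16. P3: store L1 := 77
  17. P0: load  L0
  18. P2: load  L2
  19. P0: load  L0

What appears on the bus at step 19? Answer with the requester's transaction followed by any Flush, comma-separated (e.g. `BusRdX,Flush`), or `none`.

step 1: P3: load  L1  ⟶  IIIE  (L1)  txn=BusRd  M[L1]=0
step 2: P0: store L2 := 71  ⟶  MIII  (L2)  txn=BusRdX  M[L2]=50
step 3: P3: load  L0  ⟶  IIIE  (L0)  txn=BusRd  M[L0]=70
step 4: P2: load  L0  ⟶  IISS  (L0)  txn=BusRd  M[L0]=70
step 5: P1: load  L1  ⟶  ISIS  (L1)  txn=BusRd  M[L1]=0
step 6: P3: store L0 := 94  ⟶  IIIM  (L0)  txn=BusUpgr  M[L0]=70
step 7: P1: store L1 := 71  ⟶  IMII  (L1)  txn=BusUpgr  M[L1]=0
step 8: P2: load  L0  ⟶  IISO  (L0)  txn=BusRd  M[L0]=70
step 9: P0: store L2 := 92  ⟶  MIII  (L2)  txn=∅  M[L2]=50
step 10: P2: store L2 := 40  ⟶  IIMI  (L2)  txn=BusRdX+Flush  M[L2]=92
step 11: P0: load  L2  ⟶  SIOI  (L2)  txn=BusRd  M[L2]=92
step 12: P2: load  L0  ⟶  IISO  (L0)  txn=∅  M[L0]=70
step 13: P1: load  L0  ⟶  ISSO  (L0)  txn=BusRd  M[L0]=70
step 14: P0: store L2 := 80  ⟶  MIII  (L2)  txn=BusUpgr+Flush  M[L2]=40
step 15: P1: load  L1  ⟶  IMII  (L1)  txn=∅  M[L1]=0
step 16: P3: store L1 := 77  ⟶  IIIM  (L1)  txn=BusRdX+Flush  M[L1]=71
step 17: P0: load  L0  ⟶  SSSO  (L0)  txn=BusRd  M[L0]=70
step 18: P2: load  L2  ⟶  OISI  (L2)  txn=BusRd  M[L2]=40
step 19: P0: load  L0  ⟶  SSSO  (L0)  txn=∅  M[L0]=70

bus = none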